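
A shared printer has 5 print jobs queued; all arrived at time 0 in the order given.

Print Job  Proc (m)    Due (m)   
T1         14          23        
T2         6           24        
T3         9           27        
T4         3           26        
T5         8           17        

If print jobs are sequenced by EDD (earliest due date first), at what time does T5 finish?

8

EDD (increasing due date): T5 T1 T2 T4 T3.
T5: 0→8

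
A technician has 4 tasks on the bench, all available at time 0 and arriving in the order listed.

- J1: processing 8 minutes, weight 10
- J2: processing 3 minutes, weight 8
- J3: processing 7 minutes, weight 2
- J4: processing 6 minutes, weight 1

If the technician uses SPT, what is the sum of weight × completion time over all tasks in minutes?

305

SPT (increasing processing time): J2 J4 J3 J1.
J2: finishes 3, weight 8, w·C = 24
J4: finishes 9, weight 1, w·C = 9
J3: finishes 16, weight 2, w·C = 32
J1: finishes 24, weight 10, w·C = 240
Sum = 24+9+32+240 = 305.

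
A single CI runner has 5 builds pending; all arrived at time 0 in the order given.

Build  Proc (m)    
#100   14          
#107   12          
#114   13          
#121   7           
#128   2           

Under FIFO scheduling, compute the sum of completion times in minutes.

173

FIFO (arrival order): #100 #107 #114 #121 #128.
#100: 0→14
#107: 14→26
#114: 26→39
#121: 39→46
#128: 46→48
Sum = 14+26+39+46+48 = 173.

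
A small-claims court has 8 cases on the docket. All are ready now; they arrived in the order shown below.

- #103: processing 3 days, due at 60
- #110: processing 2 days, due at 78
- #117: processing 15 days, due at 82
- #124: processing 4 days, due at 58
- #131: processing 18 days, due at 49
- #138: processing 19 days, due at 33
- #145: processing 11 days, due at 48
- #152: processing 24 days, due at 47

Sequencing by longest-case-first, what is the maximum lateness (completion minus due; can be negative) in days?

LPT (decreasing processing time): #152 #138 #131 #117 #145 #124 #103 #110.
#152: 0→24, due 47, lateness -23
#138: 24→43, due 33, lateness 10
#131: 43→61, due 49, lateness 12
#117: 61→76, due 82, lateness -6
#145: 76→87, due 48, lateness 39
#124: 87→91, due 58, lateness 33
#103: 91→94, due 60, lateness 34
#110: 94→96, due 78, lateness 18
Maximum = 39.

39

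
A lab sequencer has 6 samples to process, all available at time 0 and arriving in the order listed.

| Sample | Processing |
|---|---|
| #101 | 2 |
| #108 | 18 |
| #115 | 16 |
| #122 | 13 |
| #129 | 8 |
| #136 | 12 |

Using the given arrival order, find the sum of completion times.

233

FIFO (arrival order): #101 #108 #115 #122 #129 #136.
#101: 0→2
#108: 2→20
#115: 20→36
#122: 36→49
#129: 49→57
#136: 57→69
Sum = 2+20+36+49+57+69 = 233.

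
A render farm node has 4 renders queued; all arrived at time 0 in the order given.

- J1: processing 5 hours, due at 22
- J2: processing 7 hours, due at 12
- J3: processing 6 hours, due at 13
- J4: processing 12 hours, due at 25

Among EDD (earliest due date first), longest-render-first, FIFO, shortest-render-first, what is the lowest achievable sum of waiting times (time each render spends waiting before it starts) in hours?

EDD (increasing due date): J2 J3 J1 J4.
J2: waits 0, runs 0→7
J3: waits 7, runs 7→13
J1: waits 13, runs 13→18
J4: waits 18, runs 18→30
Sum = 0+7+13+18 = 38.
LPT (decreasing processing time): J4 J2 J3 J1.
J4: waits 0, runs 0→12
J2: waits 12, runs 12→19
J3: waits 19, runs 19→25
J1: waits 25, runs 25→30
Sum = 0+12+19+25 = 56.
FIFO (arrival order): J1 J2 J3 J4.
J1: waits 0, runs 0→5
J2: waits 5, runs 5→12
J3: waits 12, runs 12→18
J4: waits 18, runs 18→30
Sum = 0+5+12+18 = 35.
SPT (increasing processing time): J1 J3 J2 J4.
J1: waits 0, runs 0→5
J3: waits 5, runs 5→11
J2: waits 11, runs 11→18
J4: waits 18, runs 18→30
Sum = 0+5+11+18 = 34.
EDD 38, LPT 56, FIFO 35, SPT 34 → minimum 34.

34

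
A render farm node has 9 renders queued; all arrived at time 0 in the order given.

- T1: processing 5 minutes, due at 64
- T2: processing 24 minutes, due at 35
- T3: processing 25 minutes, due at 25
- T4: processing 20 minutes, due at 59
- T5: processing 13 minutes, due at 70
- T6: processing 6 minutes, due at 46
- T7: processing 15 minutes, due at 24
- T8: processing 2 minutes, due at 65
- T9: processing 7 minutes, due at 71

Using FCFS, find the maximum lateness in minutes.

84

FIFO (arrival order): T1 T2 T3 T4 T5 T6 T7 T8 T9.
T1: 0→5, due 64, lateness -59
T2: 5→29, due 35, lateness -6
T3: 29→54, due 25, lateness 29
T4: 54→74, due 59, lateness 15
T5: 74→87, due 70, lateness 17
T6: 87→93, due 46, lateness 47
T7: 93→108, due 24, lateness 84
T8: 108→110, due 65, lateness 45
T9: 110→117, due 71, lateness 46
Maximum = 84.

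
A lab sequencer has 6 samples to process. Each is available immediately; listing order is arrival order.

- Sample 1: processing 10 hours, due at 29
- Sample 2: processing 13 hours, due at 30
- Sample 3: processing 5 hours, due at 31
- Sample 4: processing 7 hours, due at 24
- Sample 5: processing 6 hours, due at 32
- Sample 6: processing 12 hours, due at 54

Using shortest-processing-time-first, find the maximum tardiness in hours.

SPT (increasing processing time): Sample 3 Sample 5 Sample 4 Sample 1 Sample 6 Sample 2.
Sample 3: 0→5, due 31, tardiness 0
Sample 5: 5→11, due 32, tardiness 0
Sample 4: 11→18, due 24, tardiness 0
Sample 1: 18→28, due 29, tardiness 0
Sample 6: 28→40, due 54, tardiness 0
Sample 2: 40→53, due 30, tardiness 23
Maximum = 23.

23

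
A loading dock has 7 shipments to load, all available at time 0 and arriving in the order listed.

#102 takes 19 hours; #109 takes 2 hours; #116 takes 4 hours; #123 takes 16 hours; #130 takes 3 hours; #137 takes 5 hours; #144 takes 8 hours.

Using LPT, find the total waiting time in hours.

LPT (decreasing processing time): #102 #123 #144 #137 #116 #130 #109.
#102: waits 0, runs 0→19
#123: waits 19, runs 19→35
#144: waits 35, runs 35→43
#137: waits 43, runs 43→48
#116: waits 48, runs 48→52
#130: waits 52, runs 52→55
#109: waits 55, runs 55→57
Sum = 0+19+35+43+48+52+55 = 252.

252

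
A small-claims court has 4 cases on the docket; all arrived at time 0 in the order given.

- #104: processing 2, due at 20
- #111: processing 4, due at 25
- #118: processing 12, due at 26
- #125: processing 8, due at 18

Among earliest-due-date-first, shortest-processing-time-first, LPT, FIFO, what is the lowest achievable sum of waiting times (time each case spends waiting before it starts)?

EDD (increasing due date): #125 #104 #111 #118.
#125: waits 0, runs 0→8
#104: waits 8, runs 8→10
#111: waits 10, runs 10→14
#118: waits 14, runs 14→26
Sum = 0+8+10+14 = 32.
SPT (increasing processing time): #104 #111 #125 #118.
#104: waits 0, runs 0→2
#111: waits 2, runs 2→6
#125: waits 6, runs 6→14
#118: waits 14, runs 14→26
Sum = 0+2+6+14 = 22.
LPT (decreasing processing time): #118 #125 #111 #104.
#118: waits 0, runs 0→12
#125: waits 12, runs 12→20
#111: waits 20, runs 20→24
#104: waits 24, runs 24→26
Sum = 0+12+20+24 = 56.
FIFO (arrival order): #104 #111 #118 #125.
#104: waits 0, runs 0→2
#111: waits 2, runs 2→6
#118: waits 6, runs 6→18
#125: waits 18, runs 18→26
Sum = 0+2+6+18 = 26.
EDD 32, SPT 22, LPT 56, FIFO 26 → minimum 22.

22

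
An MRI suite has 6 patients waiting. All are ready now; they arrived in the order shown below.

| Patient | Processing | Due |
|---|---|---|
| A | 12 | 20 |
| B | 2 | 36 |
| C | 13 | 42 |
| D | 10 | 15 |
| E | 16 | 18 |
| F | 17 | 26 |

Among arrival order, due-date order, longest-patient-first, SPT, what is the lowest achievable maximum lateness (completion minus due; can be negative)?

FIFO (arrival order): A B C D E F.
A: 0→12, due 20, lateness -8
B: 12→14, due 36, lateness -22
C: 14→27, due 42, lateness -15
D: 27→37, due 15, lateness 22
E: 37→53, due 18, lateness 35
F: 53→70, due 26, lateness 44
Maximum = 44.
EDD (increasing due date): D E A F B C.
D: 0→10, due 15, lateness -5
E: 10→26, due 18, lateness 8
A: 26→38, due 20, lateness 18
F: 38→55, due 26, lateness 29
B: 55→57, due 36, lateness 21
C: 57→70, due 42, lateness 28
Maximum = 29.
LPT (decreasing processing time): F E C A D B.
F: 0→17, due 26, lateness -9
E: 17→33, due 18, lateness 15
C: 33→46, due 42, lateness 4
A: 46→58, due 20, lateness 38
D: 58→68, due 15, lateness 53
B: 68→70, due 36, lateness 34
Maximum = 53.
SPT (increasing processing time): B D A C E F.
B: 0→2, due 36, lateness -34
D: 2→12, due 15, lateness -3
A: 12→24, due 20, lateness 4
C: 24→37, due 42, lateness -5
E: 37→53, due 18, lateness 35
F: 53→70, due 26, lateness 44
Maximum = 44.
FIFO 44, EDD 29, LPT 53, SPT 44 → minimum 29.

29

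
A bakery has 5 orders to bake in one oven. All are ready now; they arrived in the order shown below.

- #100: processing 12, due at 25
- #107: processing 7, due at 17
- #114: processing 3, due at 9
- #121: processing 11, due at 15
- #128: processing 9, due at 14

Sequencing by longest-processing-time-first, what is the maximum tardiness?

LPT (decreasing processing time): #100 #121 #128 #107 #114.
#100: 0→12, due 25, tardiness 0
#121: 12→23, due 15, tardiness 8
#128: 23→32, due 14, tardiness 18
#107: 32→39, due 17, tardiness 22
#114: 39→42, due 9, tardiness 33
Maximum = 33.

33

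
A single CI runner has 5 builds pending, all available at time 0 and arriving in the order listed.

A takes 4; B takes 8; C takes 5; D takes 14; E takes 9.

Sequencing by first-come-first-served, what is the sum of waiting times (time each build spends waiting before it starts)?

64

FIFO (arrival order): A B C D E.
A: waits 0, runs 0→4
B: waits 4, runs 4→12
C: waits 12, runs 12→17
D: waits 17, runs 17→31
E: waits 31, runs 31→40
Sum = 0+4+12+17+31 = 64.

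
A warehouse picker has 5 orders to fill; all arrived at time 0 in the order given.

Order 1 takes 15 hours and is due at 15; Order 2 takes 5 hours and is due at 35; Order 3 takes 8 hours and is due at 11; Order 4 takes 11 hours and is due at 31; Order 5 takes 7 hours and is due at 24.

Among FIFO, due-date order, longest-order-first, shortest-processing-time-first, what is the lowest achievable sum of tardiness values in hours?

FIFO (arrival order): Order 1 Order 2 Order 3 Order 4 Order 5.
Order 1: 0→15, due 15, tardiness 0
Order 2: 15→20, due 35, tardiness 0
Order 3: 20→28, due 11, tardiness 17
Order 4: 28→39, due 31, tardiness 8
Order 5: 39→46, due 24, tardiness 22
Sum = 0+0+17+8+22 = 47.
EDD (increasing due date): Order 3 Order 1 Order 5 Order 4 Order 2.
Order 3: 0→8, due 11, tardiness 0
Order 1: 8→23, due 15, tardiness 8
Order 5: 23→30, due 24, tardiness 6
Order 4: 30→41, due 31, tardiness 10
Order 2: 41→46, due 35, tardiness 11
Sum = 0+8+6+10+11 = 35.
LPT (decreasing processing time): Order 1 Order 4 Order 3 Order 5 Order 2.
Order 1: 0→15, due 15, tardiness 0
Order 4: 15→26, due 31, tardiness 0
Order 3: 26→34, due 11, tardiness 23
Order 5: 34→41, due 24, tardiness 17
Order 2: 41→46, due 35, tardiness 11
Sum = 0+0+23+17+11 = 51.
SPT (increasing processing time): Order 2 Order 5 Order 3 Order 4 Order 1.
Order 2: 0→5, due 35, tardiness 0
Order 5: 5→12, due 24, tardiness 0
Order 3: 12→20, due 11, tardiness 9
Order 4: 20→31, due 31, tardiness 0
Order 1: 31→46, due 15, tardiness 31
Sum = 0+0+9+0+31 = 40.
FIFO 47, EDD 35, LPT 51, SPT 40 → minimum 35.

35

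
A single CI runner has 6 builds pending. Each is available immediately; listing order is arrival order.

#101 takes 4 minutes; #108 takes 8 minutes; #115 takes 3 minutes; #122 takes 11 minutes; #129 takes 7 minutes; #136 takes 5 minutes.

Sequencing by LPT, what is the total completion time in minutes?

LPT (decreasing processing time): #122 #108 #129 #136 #101 #115.
#122: 0→11
#108: 11→19
#129: 19→26
#136: 26→31
#101: 31→35
#115: 35→38
Sum = 11+19+26+31+35+38 = 160.

160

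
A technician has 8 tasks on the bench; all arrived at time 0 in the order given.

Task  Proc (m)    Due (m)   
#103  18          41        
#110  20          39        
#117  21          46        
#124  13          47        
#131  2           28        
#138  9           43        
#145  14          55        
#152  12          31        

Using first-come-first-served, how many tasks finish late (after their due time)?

FIFO (arrival order): #103 #110 #117 #124 #131 #138 #145 #152.
#103: 0→18, due 41, tardiness 0
#110: 18→38, due 39, tardiness 0
#117: 38→59, due 46, tardiness 13
#124: 59→72, due 47, tardiness 25
#131: 72→74, due 28, tardiness 46
#138: 74→83, due 43, tardiness 40
#145: 83→97, due 55, tardiness 42
#152: 97→109, due 31, tardiness 78
Late tasks: 6.

6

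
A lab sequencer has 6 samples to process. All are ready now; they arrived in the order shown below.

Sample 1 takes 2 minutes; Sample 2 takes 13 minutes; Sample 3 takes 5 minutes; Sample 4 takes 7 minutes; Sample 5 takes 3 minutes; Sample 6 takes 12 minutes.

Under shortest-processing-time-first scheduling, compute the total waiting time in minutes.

63

SPT (increasing processing time): Sample 1 Sample 5 Sample 3 Sample 4 Sample 6 Sample 2.
Sample 1: waits 0, runs 0→2
Sample 5: waits 2, runs 2→5
Sample 3: waits 5, runs 5→10
Sample 4: waits 10, runs 10→17
Sample 6: waits 17, runs 17→29
Sample 2: waits 29, runs 29→42
Sum = 0+2+5+10+17+29 = 63.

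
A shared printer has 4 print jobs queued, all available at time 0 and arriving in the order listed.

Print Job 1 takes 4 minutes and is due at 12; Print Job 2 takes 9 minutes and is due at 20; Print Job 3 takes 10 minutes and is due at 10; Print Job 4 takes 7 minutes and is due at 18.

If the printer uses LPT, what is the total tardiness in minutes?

26

LPT (decreasing processing time): Print Job 3 Print Job 2 Print Job 4 Print Job 1.
Print Job 3: 0→10, due 10, tardiness 0
Print Job 2: 10→19, due 20, tardiness 0
Print Job 4: 19→26, due 18, tardiness 8
Print Job 1: 26→30, due 12, tardiness 18
Sum = 0+0+8+18 = 26.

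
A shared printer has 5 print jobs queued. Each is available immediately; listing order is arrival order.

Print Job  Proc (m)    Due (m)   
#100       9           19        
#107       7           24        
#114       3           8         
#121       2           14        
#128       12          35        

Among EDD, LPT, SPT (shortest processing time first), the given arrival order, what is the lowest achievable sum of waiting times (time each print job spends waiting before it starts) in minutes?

EDD (increasing due date): #114 #121 #100 #107 #128.
#114: waits 0, runs 0→3
#121: waits 3, runs 3→5
#100: waits 5, runs 5→14
#107: waits 14, runs 14→21
#128: waits 21, runs 21→33
Sum = 0+3+5+14+21 = 43.
LPT (decreasing processing time): #128 #100 #107 #114 #121.
#128: waits 0, runs 0→12
#100: waits 12, runs 12→21
#107: waits 21, runs 21→28
#114: waits 28, runs 28→31
#121: waits 31, runs 31→33
Sum = 0+12+21+28+31 = 92.
SPT (increasing processing time): #121 #114 #107 #100 #128.
#121: waits 0, runs 0→2
#114: waits 2, runs 2→5
#107: waits 5, runs 5→12
#100: waits 12, runs 12→21
#128: waits 21, runs 21→33
Sum = 0+2+5+12+21 = 40.
FIFO (arrival order): #100 #107 #114 #121 #128.
#100: waits 0, runs 0→9
#107: waits 9, runs 9→16
#114: waits 16, runs 16→19
#121: waits 19, runs 19→21
#128: waits 21, runs 21→33
Sum = 0+9+16+19+21 = 65.
EDD 43, LPT 92, SPT 40, FIFO 65 → minimum 40.

40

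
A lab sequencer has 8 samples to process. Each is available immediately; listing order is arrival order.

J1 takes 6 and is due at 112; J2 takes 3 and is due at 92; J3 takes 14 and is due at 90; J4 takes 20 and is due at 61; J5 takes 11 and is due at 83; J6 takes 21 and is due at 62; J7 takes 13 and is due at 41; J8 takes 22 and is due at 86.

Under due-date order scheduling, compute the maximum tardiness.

EDD (increasing due date): J7 J4 J6 J5 J8 J3 J2 J1.
J7: 0→13, due 41, tardiness 0
J4: 13→33, due 61, tardiness 0
J6: 33→54, due 62, tardiness 0
J5: 54→65, due 83, tardiness 0
J8: 65→87, due 86, tardiness 1
J3: 87→101, due 90, tardiness 11
J2: 101→104, due 92, tardiness 12
J1: 104→110, due 112, tardiness 0
Maximum = 12.

12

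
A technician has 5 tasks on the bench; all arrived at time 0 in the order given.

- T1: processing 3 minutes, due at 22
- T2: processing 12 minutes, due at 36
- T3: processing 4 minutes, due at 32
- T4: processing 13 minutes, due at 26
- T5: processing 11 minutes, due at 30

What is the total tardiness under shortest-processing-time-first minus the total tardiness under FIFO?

SPT (increasing processing time): T1 T3 T5 T2 T4.
T1: 0→3, due 22, tardiness 0
T3: 3→7, due 32, tardiness 0
T5: 7→18, due 30, tardiness 0
T2: 18→30, due 36, tardiness 0
T4: 30→43, due 26, tardiness 17
Sum = 0+0+0+0+17 = 17.
FIFO (arrival order): T1 T2 T3 T4 T5.
T1: 0→3, due 22, tardiness 0
T2: 3→15, due 36, tardiness 0
T3: 15→19, due 32, tardiness 0
T4: 19→32, due 26, tardiness 6
T5: 32→43, due 30, tardiness 13
Sum = 0+0+0+6+13 = 19.
Difference = 17 − 19 = -2.

-2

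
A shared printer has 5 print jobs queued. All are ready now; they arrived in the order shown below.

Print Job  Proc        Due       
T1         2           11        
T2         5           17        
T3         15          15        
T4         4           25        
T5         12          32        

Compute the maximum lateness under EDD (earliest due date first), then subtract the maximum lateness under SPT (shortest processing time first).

-17

EDD (increasing due date): T1 T3 T2 T4 T5.
T1: 0→2, due 11, lateness -9
T3: 2→17, due 15, lateness 2
T2: 17→22, due 17, lateness 5
T4: 22→26, due 25, lateness 1
T5: 26→38, due 32, lateness 6
Maximum = 6.
SPT (increasing processing time): T1 T4 T2 T5 T3.
T1: 0→2, due 11, lateness -9
T4: 2→6, due 25, lateness -19
T2: 6→11, due 17, lateness -6
T5: 11→23, due 32, lateness -9
T3: 23→38, due 15, lateness 23
Maximum = 23.
Difference = 6 − 23 = -17.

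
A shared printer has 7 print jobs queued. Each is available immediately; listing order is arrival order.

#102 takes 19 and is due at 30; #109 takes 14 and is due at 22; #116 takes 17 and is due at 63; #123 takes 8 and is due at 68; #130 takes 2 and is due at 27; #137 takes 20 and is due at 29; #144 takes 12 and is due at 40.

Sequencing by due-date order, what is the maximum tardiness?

27

EDD (increasing due date): #109 #130 #137 #102 #144 #116 #123.
#109: 0→14, due 22, tardiness 0
#130: 14→16, due 27, tardiness 0
#137: 16→36, due 29, tardiness 7
#102: 36→55, due 30, tardiness 25
#144: 55→67, due 40, tardiness 27
#116: 67→84, due 63, tardiness 21
#123: 84→92, due 68, tardiness 24
Maximum = 27.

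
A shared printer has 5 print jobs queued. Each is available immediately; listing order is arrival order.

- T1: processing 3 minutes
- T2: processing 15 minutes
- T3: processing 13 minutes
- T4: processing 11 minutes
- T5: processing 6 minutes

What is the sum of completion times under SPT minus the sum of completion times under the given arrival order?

-29

SPT (increasing processing time): T1 T5 T4 T3 T2.
T1: 0→3
T5: 3→9
T4: 9→20
T3: 20→33
T2: 33→48
Sum = 3+9+20+33+48 = 113.
FIFO (arrival order): T1 T2 T3 T4 T5.
T1: 0→3
T2: 3→18
T3: 18→31
T4: 31→42
T5: 42→48
Sum = 3+18+31+42+48 = 142.
Difference = 113 − 142 = -29.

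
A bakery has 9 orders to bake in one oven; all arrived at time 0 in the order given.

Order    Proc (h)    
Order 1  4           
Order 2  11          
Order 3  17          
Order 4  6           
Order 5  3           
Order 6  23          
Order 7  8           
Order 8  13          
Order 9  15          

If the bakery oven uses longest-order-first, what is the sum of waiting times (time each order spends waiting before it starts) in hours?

LPT (decreasing processing time): Order 6 Order 3 Order 9 Order 8 Order 2 Order 7 Order 4 Order 1 Order 5.
Order 6: waits 0, runs 0→23
Order 3: waits 23, runs 23→40
Order 9: waits 40, runs 40→55
Order 8: waits 55, runs 55→68
Order 2: waits 68, runs 68→79
Order 7: waits 79, runs 79→87
Order 4: waits 87, runs 87→93
Order 1: waits 93, runs 93→97
Order 5: waits 97, runs 97→100
Sum = 0+23+40+55+68+79+87+93+97 = 542.

542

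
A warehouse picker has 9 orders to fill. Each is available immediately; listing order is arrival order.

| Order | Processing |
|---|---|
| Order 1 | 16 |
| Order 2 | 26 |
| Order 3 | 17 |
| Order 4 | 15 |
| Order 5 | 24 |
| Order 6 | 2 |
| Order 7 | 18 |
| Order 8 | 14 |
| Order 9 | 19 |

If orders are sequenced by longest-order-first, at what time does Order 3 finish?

LPT (decreasing processing time): Order 2 Order 5 Order 9 Order 7 Order 3 Order 1 Order 4 Order 8 Order 6.
Order 2: 0→26
Order 5: 26→50
Order 9: 50→69
Order 7: 69→87
Order 3: 87→104

104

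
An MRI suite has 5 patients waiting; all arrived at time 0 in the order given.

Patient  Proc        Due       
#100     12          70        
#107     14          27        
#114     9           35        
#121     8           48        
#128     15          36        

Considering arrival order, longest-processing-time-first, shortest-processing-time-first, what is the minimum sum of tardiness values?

FIFO (arrival order): #100 #107 #114 #121 #128.
#100: 0→12, due 70, tardiness 0
#107: 12→26, due 27, tardiness 0
#114: 26→35, due 35, tardiness 0
#121: 35→43, due 48, tardiness 0
#128: 43→58, due 36, tardiness 22
Sum = 0+0+0+0+22 = 22.
LPT (decreasing processing time): #128 #107 #100 #114 #121.
#128: 0→15, due 36, tardiness 0
#107: 15→29, due 27, tardiness 2
#100: 29→41, due 70, tardiness 0
#114: 41→50, due 35, tardiness 15
#121: 50→58, due 48, tardiness 10
Sum = 0+2+0+15+10 = 27.
SPT (increasing processing time): #121 #114 #100 #107 #128.
#121: 0→8, due 48, tardiness 0
#114: 8→17, due 35, tardiness 0
#100: 17→29, due 70, tardiness 0
#107: 29→43, due 27, tardiness 16
#128: 43→58, due 36, tardiness 22
Sum = 0+0+0+16+22 = 38.
FIFO 22, LPT 27, SPT 38 → minimum 22.

22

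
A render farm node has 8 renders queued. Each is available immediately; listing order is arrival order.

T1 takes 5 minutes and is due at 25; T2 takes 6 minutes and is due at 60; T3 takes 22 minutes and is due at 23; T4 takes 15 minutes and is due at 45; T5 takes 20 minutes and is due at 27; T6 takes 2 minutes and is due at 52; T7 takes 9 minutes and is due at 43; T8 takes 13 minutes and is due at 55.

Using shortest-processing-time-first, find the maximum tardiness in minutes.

SPT (increasing processing time): T6 T1 T2 T7 T8 T4 T5 T3.
T6: 0→2, due 52, tardiness 0
T1: 2→7, due 25, tardiness 0
T2: 7→13, due 60, tardiness 0
T7: 13→22, due 43, tardiness 0
T8: 22→35, due 55, tardiness 0
T4: 35→50, due 45, tardiness 5
T5: 50→70, due 27, tardiness 43
T3: 70→92, due 23, tardiness 69
Maximum = 69.

69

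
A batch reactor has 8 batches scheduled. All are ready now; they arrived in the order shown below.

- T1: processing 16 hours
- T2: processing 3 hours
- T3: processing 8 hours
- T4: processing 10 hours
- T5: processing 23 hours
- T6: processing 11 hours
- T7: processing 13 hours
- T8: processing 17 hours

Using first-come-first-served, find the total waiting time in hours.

FIFO (arrival order): T1 T2 T3 T4 T5 T6 T7 T8.
T1: waits 0, runs 0→16
T2: waits 16, runs 16→19
T3: waits 19, runs 19→27
T4: waits 27, runs 27→37
T5: waits 37, runs 37→60
T6: waits 60, runs 60→71
T7: waits 71, runs 71→84
T8: waits 84, runs 84→101
Sum = 0+16+19+27+37+60+71+84 = 314.

314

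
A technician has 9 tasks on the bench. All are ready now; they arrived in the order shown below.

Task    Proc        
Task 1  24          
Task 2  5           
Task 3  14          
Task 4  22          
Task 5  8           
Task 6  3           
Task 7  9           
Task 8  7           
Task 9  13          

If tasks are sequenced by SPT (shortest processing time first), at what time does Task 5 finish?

23

SPT (increasing processing time): Task 6 Task 2 Task 8 Task 5 Task 7 Task 9 Task 3 Task 4 Task 1.
Task 6: 0→3
Task 2: 3→8
Task 8: 8→15
Task 5: 15→23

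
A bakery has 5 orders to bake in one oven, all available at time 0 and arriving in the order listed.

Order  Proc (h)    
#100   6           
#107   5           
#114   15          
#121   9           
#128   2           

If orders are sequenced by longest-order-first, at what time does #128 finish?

LPT (decreasing processing time): #114 #121 #100 #107 #128.
#114: 0→15
#121: 15→24
#100: 24→30
#107: 30→35
#128: 35→37

37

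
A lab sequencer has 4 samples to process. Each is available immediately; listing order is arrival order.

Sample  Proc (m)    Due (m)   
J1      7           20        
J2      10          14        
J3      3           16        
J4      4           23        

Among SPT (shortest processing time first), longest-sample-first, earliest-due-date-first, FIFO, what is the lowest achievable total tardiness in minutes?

SPT (increasing processing time): J3 J4 J1 J2.
J3: 0→3, due 16, tardiness 0
J4: 3→7, due 23, tardiness 0
J1: 7→14, due 20, tardiness 0
J2: 14→24, due 14, tardiness 10
Sum = 0+0+0+10 = 10.
LPT (decreasing processing time): J2 J1 J4 J3.
J2: 0→10, due 14, tardiness 0
J1: 10→17, due 20, tardiness 0
J4: 17→21, due 23, tardiness 0
J3: 21→24, due 16, tardiness 8
Sum = 0+0+0+8 = 8.
EDD (increasing due date): J2 J3 J1 J4.
J2: 0→10, due 14, tardiness 0
J3: 10→13, due 16, tardiness 0
J1: 13→20, due 20, tardiness 0
J4: 20→24, due 23, tardiness 1
Sum = 0+0+0+1 = 1.
FIFO (arrival order): J1 J2 J3 J4.
J1: 0→7, due 20, tardiness 0
J2: 7→17, due 14, tardiness 3
J3: 17→20, due 16, tardiness 4
J4: 20→24, due 23, tardiness 1
Sum = 0+3+4+1 = 8.
SPT 10, LPT 8, EDD 1, FIFO 8 → minimum 1.

1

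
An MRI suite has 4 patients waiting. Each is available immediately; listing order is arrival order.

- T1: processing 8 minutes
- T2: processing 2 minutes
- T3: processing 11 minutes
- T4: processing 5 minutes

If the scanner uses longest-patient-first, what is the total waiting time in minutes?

54

LPT (decreasing processing time): T3 T1 T4 T2.
T3: waits 0, runs 0→11
T1: waits 11, runs 11→19
T4: waits 19, runs 19→24
T2: waits 24, runs 24→26
Sum = 0+11+19+24 = 54.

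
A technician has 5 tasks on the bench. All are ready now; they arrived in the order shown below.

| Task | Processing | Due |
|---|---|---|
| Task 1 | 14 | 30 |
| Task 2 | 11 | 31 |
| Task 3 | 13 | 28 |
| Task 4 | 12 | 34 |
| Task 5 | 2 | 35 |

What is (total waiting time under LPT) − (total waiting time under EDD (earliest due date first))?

LPT (decreasing processing time): Task 1 Task 3 Task 4 Task 2 Task 5.
Task 1: waits 0, runs 0→14
Task 3: waits 14, runs 14→27
Task 4: waits 27, runs 27→39
Task 2: waits 39, runs 39→50
Task 5: waits 50, runs 50→52
Sum = 0+14+27+39+50 = 130.
EDD (increasing due date): Task 3 Task 1 Task 2 Task 4 Task 5.
Task 3: waits 0, runs 0→13
Task 1: waits 13, runs 13→27
Task 2: waits 27, runs 27→38
Task 4: waits 38, runs 38→50
Task 5: waits 50, runs 50→52
Sum = 0+13+27+38+50 = 128.
Difference = 130 − 128 = 2.

2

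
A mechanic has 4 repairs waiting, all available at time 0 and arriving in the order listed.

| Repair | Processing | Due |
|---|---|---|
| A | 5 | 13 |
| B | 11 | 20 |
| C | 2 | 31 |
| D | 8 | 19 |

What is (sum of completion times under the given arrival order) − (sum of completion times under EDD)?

FIFO (arrival order): A B C D.
A: 0→5
B: 5→16
C: 16→18
D: 18→26
Sum = 5+16+18+26 = 65.
EDD (increasing due date): A D B C.
A: 0→5
D: 5→13
B: 13→24
C: 24→26
Sum = 5+13+24+26 = 68.
Difference = 65 − 68 = -3.

-3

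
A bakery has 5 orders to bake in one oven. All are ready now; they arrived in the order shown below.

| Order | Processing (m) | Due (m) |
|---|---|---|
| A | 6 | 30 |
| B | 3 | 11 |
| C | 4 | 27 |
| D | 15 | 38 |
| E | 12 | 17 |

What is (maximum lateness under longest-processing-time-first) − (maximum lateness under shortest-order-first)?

21

LPT (decreasing processing time): D E A C B.
D: 0→15, due 38, lateness -23
E: 15→27, due 17, lateness 10
A: 27→33, due 30, lateness 3
C: 33→37, due 27, lateness 10
B: 37→40, due 11, lateness 29
Maximum = 29.
SPT (increasing processing time): B C A E D.
B: 0→3, due 11, lateness -8
C: 3→7, due 27, lateness -20
A: 7→13, due 30, lateness -17
E: 13→25, due 17, lateness 8
D: 25→40, due 38, lateness 2
Maximum = 8.
Difference = 29 − 8 = 21.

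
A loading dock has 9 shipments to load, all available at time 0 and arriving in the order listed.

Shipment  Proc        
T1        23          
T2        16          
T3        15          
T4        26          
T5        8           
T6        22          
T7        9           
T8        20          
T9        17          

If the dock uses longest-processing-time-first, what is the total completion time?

912

LPT (decreasing processing time): T4 T1 T6 T8 T9 T2 T3 T7 T5.
T4: 0→26
T1: 26→49
T6: 49→71
T8: 71→91
T9: 91→108
T2: 108→124
T3: 124→139
T7: 139→148
T5: 148→156
Sum = 26+49+71+91+108+124+139+148+156 = 912.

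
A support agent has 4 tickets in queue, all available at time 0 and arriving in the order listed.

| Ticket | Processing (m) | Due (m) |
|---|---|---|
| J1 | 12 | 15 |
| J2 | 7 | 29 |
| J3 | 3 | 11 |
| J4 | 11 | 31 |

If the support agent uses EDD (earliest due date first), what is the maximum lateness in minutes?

EDD (increasing due date): J3 J1 J2 J4.
J3: 0→3, due 11, lateness -8
J1: 3→15, due 15, lateness 0
J2: 15→22, due 29, lateness -7
J4: 22→33, due 31, lateness 2
Maximum = 2.

2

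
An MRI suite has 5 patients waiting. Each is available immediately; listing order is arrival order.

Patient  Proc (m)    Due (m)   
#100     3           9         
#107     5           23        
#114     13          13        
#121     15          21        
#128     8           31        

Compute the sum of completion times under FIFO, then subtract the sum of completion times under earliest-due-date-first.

-18

FIFO (arrival order): #100 #107 #114 #121 #128.
#100: 0→3
#107: 3→8
#114: 8→21
#121: 21→36
#128: 36→44
Sum = 3+8+21+36+44 = 112.
EDD (increasing due date): #100 #114 #121 #107 #128.
#100: 0→3
#114: 3→16
#121: 16→31
#107: 31→36
#128: 36→44
Sum = 3+16+31+36+44 = 130.
Difference = 112 − 130 = -18.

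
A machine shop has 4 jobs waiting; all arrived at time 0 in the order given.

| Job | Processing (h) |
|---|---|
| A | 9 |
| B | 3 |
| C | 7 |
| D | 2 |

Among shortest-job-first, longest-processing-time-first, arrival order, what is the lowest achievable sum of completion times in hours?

SPT (increasing processing time): D B C A.
D: 0→2
B: 2→5
C: 5→12
A: 12→21
Sum = 2+5+12+21 = 40.
LPT (decreasing processing time): A C B D.
A: 0→9
C: 9→16
B: 16→19
D: 19→21
Sum = 9+16+19+21 = 65.
FIFO (arrival order): A B C D.
A: 0→9
B: 9→12
C: 12→19
D: 19→21
Sum = 9+12+19+21 = 61.
SPT 40, LPT 65, FIFO 61 → minimum 40.

40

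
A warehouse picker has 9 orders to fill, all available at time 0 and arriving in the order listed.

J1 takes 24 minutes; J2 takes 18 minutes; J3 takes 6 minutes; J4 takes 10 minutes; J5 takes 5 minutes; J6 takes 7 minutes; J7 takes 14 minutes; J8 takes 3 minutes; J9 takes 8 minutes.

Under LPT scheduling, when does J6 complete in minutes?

81

LPT (decreasing processing time): J1 J2 J7 J4 J9 J6 J3 J5 J8.
J1: 0→24
J2: 24→42
J7: 42→56
J4: 56→66
J9: 66→74
J6: 74→81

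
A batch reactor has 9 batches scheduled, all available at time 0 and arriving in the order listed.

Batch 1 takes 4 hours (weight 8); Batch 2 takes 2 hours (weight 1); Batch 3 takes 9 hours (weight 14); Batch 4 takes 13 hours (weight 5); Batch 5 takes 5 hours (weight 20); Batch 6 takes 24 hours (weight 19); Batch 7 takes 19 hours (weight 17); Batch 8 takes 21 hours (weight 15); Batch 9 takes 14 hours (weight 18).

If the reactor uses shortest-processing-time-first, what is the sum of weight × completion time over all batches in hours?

6097

SPT (increasing processing time): Batch 2 Batch 1 Batch 5 Batch 3 Batch 4 Batch 9 Batch 7 Batch 8 Batch 6.
Batch 2: finishes 2, weight 1, w·C = 2
Batch 1: finishes 6, weight 8, w·C = 48
Batch 5: finishes 11, weight 20, w·C = 220
Batch 3: finishes 20, weight 14, w·C = 280
Batch 4: finishes 33, weight 5, w·C = 165
Batch 9: finishes 47, weight 18, w·C = 846
Batch 7: finishes 66, weight 17, w·C = 1122
Batch 8: finishes 87, weight 15, w·C = 1305
Batch 6: finishes 111, weight 19, w·C = 2109
Sum = 2+48+220+280+165+846+1122+1305+2109 = 6097.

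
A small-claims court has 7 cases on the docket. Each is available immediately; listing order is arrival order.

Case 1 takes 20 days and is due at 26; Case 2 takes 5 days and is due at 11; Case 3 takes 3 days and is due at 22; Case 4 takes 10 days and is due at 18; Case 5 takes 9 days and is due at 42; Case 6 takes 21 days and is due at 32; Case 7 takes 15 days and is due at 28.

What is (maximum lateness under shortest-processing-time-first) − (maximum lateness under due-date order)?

9

SPT (increasing processing time): Case 3 Case 2 Case 5 Case 4 Case 7 Case 1 Case 6.
Case 3: 0→3, due 22, lateness -19
Case 2: 3→8, due 11, lateness -3
Case 5: 8→17, due 42, lateness -25
Case 4: 17→27, due 18, lateness 9
Case 7: 27→42, due 28, lateness 14
Case 1: 42→62, due 26, lateness 36
Case 6: 62→83, due 32, lateness 51
Maximum = 51.
EDD (increasing due date): Case 2 Case 4 Case 3 Case 1 Case 7 Case 6 Case 5.
Case 2: 0→5, due 11, lateness -6
Case 4: 5→15, due 18, lateness -3
Case 3: 15→18, due 22, lateness -4
Case 1: 18→38, due 26, lateness 12
Case 7: 38→53, due 28, lateness 25
Case 6: 53→74, due 32, lateness 42
Case 5: 74→83, due 42, lateness 41
Maximum = 42.
Difference = 51 − 42 = 9.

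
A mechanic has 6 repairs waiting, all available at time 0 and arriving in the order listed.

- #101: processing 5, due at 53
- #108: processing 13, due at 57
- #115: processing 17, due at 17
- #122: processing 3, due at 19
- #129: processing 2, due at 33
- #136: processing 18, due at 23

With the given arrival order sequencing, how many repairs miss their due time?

4

FIFO (arrival order): #101 #108 #115 #122 #129 #136.
#101: 0→5, due 53, tardiness 0
#108: 5→18, due 57, tardiness 0
#115: 18→35, due 17, tardiness 18
#122: 35→38, due 19, tardiness 19
#129: 38→40, due 33, tardiness 7
#136: 40→58, due 23, tardiness 35
Late repairs: 4.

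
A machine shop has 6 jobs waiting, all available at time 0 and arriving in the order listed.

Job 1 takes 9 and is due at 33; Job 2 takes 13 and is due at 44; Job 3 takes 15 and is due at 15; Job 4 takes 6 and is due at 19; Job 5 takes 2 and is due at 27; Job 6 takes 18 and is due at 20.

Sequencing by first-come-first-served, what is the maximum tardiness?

43

FIFO (arrival order): Job 1 Job 2 Job 3 Job 4 Job 5 Job 6.
Job 1: 0→9, due 33, tardiness 0
Job 2: 9→22, due 44, tardiness 0
Job 3: 22→37, due 15, tardiness 22
Job 4: 37→43, due 19, tardiness 24
Job 5: 43→45, due 27, tardiness 18
Job 6: 45→63, due 20, tardiness 43
Maximum = 43.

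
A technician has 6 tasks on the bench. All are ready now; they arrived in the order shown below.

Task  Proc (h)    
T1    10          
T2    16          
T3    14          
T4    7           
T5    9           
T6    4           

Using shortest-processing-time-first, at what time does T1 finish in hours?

SPT (increasing processing time): T6 T4 T5 T1 T3 T2.
T6: 0→4
T4: 4→11
T5: 11→20
T1: 20→30

30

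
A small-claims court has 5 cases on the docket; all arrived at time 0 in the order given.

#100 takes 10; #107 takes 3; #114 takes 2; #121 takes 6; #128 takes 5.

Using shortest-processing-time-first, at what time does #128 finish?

10

SPT (increasing processing time): #114 #107 #128 #121 #100.
#114: 0→2
#107: 2→5
#128: 5→10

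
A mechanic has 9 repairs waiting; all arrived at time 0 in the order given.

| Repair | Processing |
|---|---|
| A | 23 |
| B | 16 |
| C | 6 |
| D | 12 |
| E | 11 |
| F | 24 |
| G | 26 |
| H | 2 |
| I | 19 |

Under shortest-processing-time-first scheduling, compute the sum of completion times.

SPT (increasing processing time): H C E D B I A F G.
H: 0→2
C: 2→8
E: 8→19
D: 19→31
B: 31→47
I: 47→66
A: 66→89
F: 89→113
G: 113→139
Sum = 2+8+19+31+47+66+89+113+139 = 514.

514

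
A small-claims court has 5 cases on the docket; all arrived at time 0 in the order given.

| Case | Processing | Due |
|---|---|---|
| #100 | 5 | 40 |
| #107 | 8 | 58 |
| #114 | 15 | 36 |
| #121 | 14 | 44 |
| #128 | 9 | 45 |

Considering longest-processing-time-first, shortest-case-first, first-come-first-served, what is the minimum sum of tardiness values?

6

LPT (decreasing processing time): #114 #121 #128 #107 #100.
#114: 0→15, due 36, tardiness 0
#121: 15→29, due 44, tardiness 0
#128: 29→38, due 45, tardiness 0
#107: 38→46, due 58, tardiness 0
#100: 46→51, due 40, tardiness 11
Sum = 0+0+0+0+11 = 11.
SPT (increasing processing time): #100 #107 #128 #121 #114.
#100: 0→5, due 40, tardiness 0
#107: 5→13, due 58, tardiness 0
#128: 13→22, due 45, tardiness 0
#121: 22→36, due 44, tardiness 0
#114: 36→51, due 36, tardiness 15
Sum = 0+0+0+0+15 = 15.
FIFO (arrival order): #100 #107 #114 #121 #128.
#100: 0→5, due 40, tardiness 0
#107: 5→13, due 58, tardiness 0
#114: 13→28, due 36, tardiness 0
#121: 28→42, due 44, tardiness 0
#128: 42→51, due 45, tardiness 6
Sum = 0+0+0+0+6 = 6.
LPT 11, SPT 15, FIFO 6 → minimum 6.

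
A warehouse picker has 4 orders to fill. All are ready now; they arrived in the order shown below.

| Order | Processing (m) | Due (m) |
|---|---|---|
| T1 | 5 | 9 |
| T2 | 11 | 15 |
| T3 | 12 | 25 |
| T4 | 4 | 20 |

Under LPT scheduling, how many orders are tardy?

LPT (decreasing processing time): T3 T2 T1 T4.
T3: 0→12, due 25, tardiness 0
T2: 12→23, due 15, tardiness 8
T1: 23→28, due 9, tardiness 19
T4: 28→32, due 20, tardiness 12
Late orders: 3.

3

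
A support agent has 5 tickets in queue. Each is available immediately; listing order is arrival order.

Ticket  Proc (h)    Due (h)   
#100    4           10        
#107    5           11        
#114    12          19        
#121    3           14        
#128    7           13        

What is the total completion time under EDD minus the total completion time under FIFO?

-10

EDD (increasing due date): #100 #107 #128 #121 #114.
#100: 0→4
#107: 4→9
#128: 9→16
#121: 16→19
#114: 19→31
Sum = 4+9+16+19+31 = 79.
FIFO (arrival order): #100 #107 #114 #121 #128.
#100: 0→4
#107: 4→9
#114: 9→21
#121: 21→24
#128: 24→31
Sum = 4+9+21+24+31 = 89.
Difference = 79 − 89 = -10.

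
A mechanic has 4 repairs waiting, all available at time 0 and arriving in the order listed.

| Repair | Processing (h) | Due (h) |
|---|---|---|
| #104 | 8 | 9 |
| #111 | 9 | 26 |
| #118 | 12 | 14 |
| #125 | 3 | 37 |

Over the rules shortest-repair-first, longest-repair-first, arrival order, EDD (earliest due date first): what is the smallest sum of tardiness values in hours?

SPT (increasing processing time): #125 #104 #111 #118.
#125: 0→3, due 37, tardiness 0
#104: 3→11, due 9, tardiness 2
#111: 11→20, due 26, tardiness 0
#118: 20→32, due 14, tardiness 18
Sum = 0+2+0+18 = 20.
LPT (decreasing processing time): #118 #111 #104 #125.
#118: 0→12, due 14, tardiness 0
#111: 12→21, due 26, tardiness 0
#104: 21→29, due 9, tardiness 20
#125: 29→32, due 37, tardiness 0
Sum = 0+0+20+0 = 20.
FIFO (arrival order): #104 #111 #118 #125.
#104: 0→8, due 9, tardiness 0
#111: 8→17, due 26, tardiness 0
#118: 17→29, due 14, tardiness 15
#125: 29→32, due 37, tardiness 0
Sum = 0+0+15+0 = 15.
EDD (increasing due date): #104 #118 #111 #125.
#104: 0→8, due 9, tardiness 0
#118: 8→20, due 14, tardiness 6
#111: 20→29, due 26, tardiness 3
#125: 29→32, due 37, tardiness 0
Sum = 0+6+3+0 = 9.
SPT 20, LPT 20, FIFO 15, EDD 9 → minimum 9.

9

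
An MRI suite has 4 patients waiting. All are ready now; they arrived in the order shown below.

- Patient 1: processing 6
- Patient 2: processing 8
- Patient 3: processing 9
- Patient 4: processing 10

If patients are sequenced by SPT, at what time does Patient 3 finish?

SPT (increasing processing time): Patient 1 Patient 2 Patient 3 Patient 4.
Patient 1: 0→6
Patient 2: 6→14
Patient 3: 14→23

23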